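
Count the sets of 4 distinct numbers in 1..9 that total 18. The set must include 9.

3

4 distinct digits from 1–9 sum between 10 and 30.
Keeping only sets containing 9.
Enumerating: {1,2,6,9}, {1,3,5,9}, {2,3,4,9}.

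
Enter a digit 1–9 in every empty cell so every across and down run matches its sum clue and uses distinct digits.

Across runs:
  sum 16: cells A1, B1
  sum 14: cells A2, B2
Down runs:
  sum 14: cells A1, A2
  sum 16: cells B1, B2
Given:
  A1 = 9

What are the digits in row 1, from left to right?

9 7

16 in 2 cells must be {7,9}.
B1 = 16 − 9 = 7 completes the 16 across.
A2 = 14 − 9 = 5 completes the 14 down.
B2 = 14 − 5 = 9 completes the 14 across.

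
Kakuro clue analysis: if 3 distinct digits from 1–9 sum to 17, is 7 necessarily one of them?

Counterexample: {2,6,9} sums to 17 without using 7.

No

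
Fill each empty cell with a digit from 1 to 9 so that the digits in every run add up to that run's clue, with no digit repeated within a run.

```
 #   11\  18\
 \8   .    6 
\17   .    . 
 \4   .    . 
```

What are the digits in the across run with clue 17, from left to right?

17 in 2 cells must be {8,9}; 4 in 2 cells must be {1,3}.
R1C1 = 8 − 6 = 2 completes the 8 across.
Given what's placed, R2C1 must be 8 to fit the 17 across and 11 down.
R2C2 = 17 − 8 = 9 completes the 17 across.
R3C1 = 11 − 10 = 1 completes the 11 down.
R3C2 = 4 − 1 = 3 completes the 4 across.

8 9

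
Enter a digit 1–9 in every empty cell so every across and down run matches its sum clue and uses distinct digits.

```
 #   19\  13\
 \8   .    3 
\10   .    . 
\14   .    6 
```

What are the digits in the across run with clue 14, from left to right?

R1C1 = 8 − 3 = 5 completes the 8 across.
R2C2 = 13 − 9 = 4 completes the 13 down.
R3C1 = 14 − 6 = 8 completes the 14 across.
R2C1 = 10 − 4 = 6 completes the 10 across.

8 6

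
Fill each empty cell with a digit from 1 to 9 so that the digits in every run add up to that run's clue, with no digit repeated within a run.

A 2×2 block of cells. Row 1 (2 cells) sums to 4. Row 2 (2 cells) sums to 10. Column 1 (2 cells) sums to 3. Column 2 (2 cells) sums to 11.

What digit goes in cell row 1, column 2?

4 in 2 cells must be {1,3}; 3 in 2 cells must be {1,2}.
The 4 across and the 3 down share only 1, so (1,1) = 1.
(1,2) = 4 − 1 = 3 completes the 4 across.
(2,1) = 3 − 1 = 2 completes the 3 down.
(2,2) = 10 − 2 = 8 completes the 10 across.

3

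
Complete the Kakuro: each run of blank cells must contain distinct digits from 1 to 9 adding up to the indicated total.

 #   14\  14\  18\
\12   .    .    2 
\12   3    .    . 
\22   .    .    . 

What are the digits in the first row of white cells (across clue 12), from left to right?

R2C3 = 7: the only remaining digit allowed by both the 12 across and the 18 down.
R3C3 = 18 − 9 = 9 completes the 18 down.
R2C2 = 12 − 10 = 2 completes the 12 across.
No cell is forced outright now. R3C1 can only be 5 or 6 or 7 (the digits allowed by both its 22 across and its 14 down). If R3C1 = 6: then R1C1 would have to be in {1,3,4,6,7,9} for the 12 across but in {5} for the 14 down — contradiction. If R3C1 = 7: that forces R1C1 = 4, after which R1C2 would have to be in {6} for the 12 across but in {3,4,5,7,8,9} for the 14 down — contradiction. So R3C1 = 5.
R1C1 = 14 − 8 = 6 completes the 14 down.
R1C2 = 12 − 8 = 4 completes the 12 across.
R3C2 = 22 − 14 = 8 completes the 22 across.

6 4 2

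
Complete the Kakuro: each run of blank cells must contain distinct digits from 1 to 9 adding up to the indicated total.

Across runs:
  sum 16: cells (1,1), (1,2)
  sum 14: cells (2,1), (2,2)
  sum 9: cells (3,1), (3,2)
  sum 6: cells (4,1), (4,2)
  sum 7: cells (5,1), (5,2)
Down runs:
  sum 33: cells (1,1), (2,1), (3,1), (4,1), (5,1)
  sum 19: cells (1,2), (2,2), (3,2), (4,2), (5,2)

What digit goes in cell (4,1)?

5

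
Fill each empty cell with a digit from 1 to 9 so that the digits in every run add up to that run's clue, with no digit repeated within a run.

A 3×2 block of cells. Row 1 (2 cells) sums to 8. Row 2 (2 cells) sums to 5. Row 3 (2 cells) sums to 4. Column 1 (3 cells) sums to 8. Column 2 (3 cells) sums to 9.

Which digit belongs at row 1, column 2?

5

4 in 2 cells must be {1,3}.
Nothing is forced directly, so branch on (3,1), whose candidates are 1 or 3. If (3,1) = 3: that forces (1,1) = 1, after which (1,2) would have to be in {7} for the 8 across but in {1,2,3,4,5,6} for the 9 down — contradiction. So (3,1) = 1.
(3,2) = 4 − 1 = 3 completes the 4 across.
Nothing is forced directly, so branch on (1,1), whose candidates are 2 or 3 or 5. If (1,1) = 2: then (1,2) would have to be in {6} for the 8 across but in {1,2,4,5} for the 9 down — contradiction. If (1,1) = 5: then (1,2) would have to be in {3} for the 8 across but in {1,2,4,5} for the 9 down — contradiction. So (1,1) = 3.
(1,2) = 8 − 3 = 5 completes the 8 across.
(2,1) = 8 − 4 = 4 completes the 8 down.
(2,2) = 5 − 4 = 1 completes the 5 across.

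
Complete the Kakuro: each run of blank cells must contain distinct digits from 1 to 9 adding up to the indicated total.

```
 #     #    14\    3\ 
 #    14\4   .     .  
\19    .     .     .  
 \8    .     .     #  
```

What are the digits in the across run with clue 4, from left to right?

4 in 2 cells must be {1,3}; 3 in 2 cells must be {1,2}.
The 4 across and the 3 down share only 1, so R1C3 = 1.
R2C3 = 3 − 1 = 2 completes the 3 down.
R1C2 = 4 − 1 = 3 completes the 4 across.
R2C2 = 9: the only remaining digit allowed by both the 19 across and the 14 down.
R3C2 = 14 − 12 = 2 completes the 14 down.
R2C1 = 19 − 11 = 8 completes the 19 across.
R3C1 = 8 − 2 = 6 completes the 8 across.

3, 1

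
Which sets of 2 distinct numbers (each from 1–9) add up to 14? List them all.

2 distinct digits from 1–9 sum between 3 and 17.

{5,9}; {6,8}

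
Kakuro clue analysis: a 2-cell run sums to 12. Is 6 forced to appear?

No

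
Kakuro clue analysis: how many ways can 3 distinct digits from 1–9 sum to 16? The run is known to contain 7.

3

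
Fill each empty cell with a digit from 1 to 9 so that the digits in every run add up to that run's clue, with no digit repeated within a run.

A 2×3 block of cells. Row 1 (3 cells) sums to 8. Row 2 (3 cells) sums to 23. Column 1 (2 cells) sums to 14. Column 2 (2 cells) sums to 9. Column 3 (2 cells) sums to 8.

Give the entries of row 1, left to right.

23 in 3 cells must be {6,8,9}.
The 8 across and the 14 down share only 5, so (1,1) = 5.
(2,1) = 14 − 5 = 9 completes the 14 down.
Given what's placed, (2,3) must be 6 to fit the 23 across and 8 down.
(1,3) = 8 − 6 = 2 completes the 8 down.
(2,2) = 23 − 15 = 8 completes the 23 across.
(1,2) = 8 − 7 = 1 completes the 8 across.

5 1 2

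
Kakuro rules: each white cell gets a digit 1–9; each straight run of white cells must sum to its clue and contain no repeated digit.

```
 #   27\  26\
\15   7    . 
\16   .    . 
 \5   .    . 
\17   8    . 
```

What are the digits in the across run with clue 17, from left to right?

8 9

16 in 2 cells must be {7,9}; 17 in 2 cells must be {8,9}.
R1C2 = 15 − 7 = 8 completes the 15 across.
Given what's placed, R2C1 must be 9 to fit the 16 across and 27 down.
R2C2 = 16 − 9 = 7 completes the 16 across.
R3C1 = 27 − 24 = 3 completes the 27 down.
R3C2 = 5 − 3 = 2 completes the 5 across.
R4C2 = 17 − 8 = 9 completes the 17 across.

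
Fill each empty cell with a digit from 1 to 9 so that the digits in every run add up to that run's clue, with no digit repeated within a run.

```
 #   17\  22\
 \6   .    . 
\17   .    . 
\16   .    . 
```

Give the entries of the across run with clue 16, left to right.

7, 9

17 in 2 cells must be {8,9}; 16 in 2 cells must be {7,9}.
The 6 across and the 22 down share only 5, so R1C2 = 5.
Given what's placed, R3C2 must be 9 to fit the 16 across and 22 down.
R1C1 = 6 − 5 = 1 completes the 6 across.
R2C1 = 9: the only remaining digit allowed by both the 17 across and the 17 down.
R2C2 = 17 − 9 = 8 completes the 17 across.
R3C1 = 16 − 9 = 7 completes the 16 across.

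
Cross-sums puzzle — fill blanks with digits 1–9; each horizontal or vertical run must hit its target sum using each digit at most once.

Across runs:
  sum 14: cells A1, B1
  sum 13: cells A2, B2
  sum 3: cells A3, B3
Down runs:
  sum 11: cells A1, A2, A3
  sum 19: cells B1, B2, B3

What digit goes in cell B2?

9

3 in 2 cells must be {1,2}.
The 3 across and the 19 down share only 2, so B3 = 2.
A3 = 3 − 2 = 1 completes the 3 across.
Nothing is forced directly, so branch on A1, whose candidates are 6 or 8. If A1 = 8: then B1 would have to be in {6} for the 14 across but in {8,9} for the 19 down — contradiction. So A1 = 6.
B1 = 14 − 6 = 8 completes the 14 across.
A2 = 11 − 7 = 4 completes the 11 down.
B2 = 13 − 4 = 9 completes the 13 across.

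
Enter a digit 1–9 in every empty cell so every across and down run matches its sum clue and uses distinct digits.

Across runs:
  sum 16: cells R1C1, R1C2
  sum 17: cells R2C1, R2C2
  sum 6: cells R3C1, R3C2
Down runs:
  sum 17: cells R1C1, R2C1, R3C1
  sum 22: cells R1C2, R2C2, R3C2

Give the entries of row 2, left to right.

16 in 2 cells must be {7,9}; 17 in 2 cells must be {8,9}.
The 6 across and the 22 down share only 5, so R3C2 = 5.
Given what's placed, R1C2 must be 9 to fit the 16 across and 22 down.
R2C2 = 22 − 14 = 8 completes the 22 down.
R3C1 = 6 − 5 = 1 completes the 6 across.
R1C1 = 16 − 9 = 7 completes the 16 across.
R2C1 = 17 − 8 = 9 completes the 17 across.

9 8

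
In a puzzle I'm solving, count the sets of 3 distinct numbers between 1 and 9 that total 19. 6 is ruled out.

3

3 distinct digits from 1–9 sum between 6 and 24.
Dropping sets that contain 6.
Enumerating: {2,8,9}, {3,7,9}, {4,7,8}.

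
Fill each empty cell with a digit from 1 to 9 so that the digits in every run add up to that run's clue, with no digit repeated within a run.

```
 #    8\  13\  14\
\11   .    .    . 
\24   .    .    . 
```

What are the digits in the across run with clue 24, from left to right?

24 in 3 cells must be {7,8,9}.
The 24 across and the 8 down share only 7, so R2C1 = 7.
R1C1 = 8 − 7 = 1 completes the 8 down.
Nothing is forced directly, so branch on R1C3, whose candidates are 6 or 8. If R1C3 = 8: then R1C2 would have to be in {2} for the 11 across but in {4,5,6,7,8,9} for the 13 down — contradiction. So R1C3 = 6.
R1C2 = 11 − 7 = 4 completes the 11 across.
R2C2 = 13 − 4 = 9 completes the 13 down.
R2C3 = 24 − 16 = 8 completes the 24 across.

7, 9, 8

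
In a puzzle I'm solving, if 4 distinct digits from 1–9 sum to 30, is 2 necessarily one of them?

No

The only way to make 30 from 4 distinct digits is {6,7,8,9}, which does not contain 2.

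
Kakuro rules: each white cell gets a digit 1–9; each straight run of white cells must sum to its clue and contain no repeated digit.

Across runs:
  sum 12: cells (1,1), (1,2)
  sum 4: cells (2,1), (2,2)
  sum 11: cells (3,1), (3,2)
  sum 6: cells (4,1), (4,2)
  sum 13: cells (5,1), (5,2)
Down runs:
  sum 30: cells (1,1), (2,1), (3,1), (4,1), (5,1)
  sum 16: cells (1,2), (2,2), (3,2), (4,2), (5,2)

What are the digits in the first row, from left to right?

4 in 2 cells must be {1,3}; 16 in 5 cells must be {1,2,3,4,6}.
Nothing is forced directly, so branch on (5,2), whose candidates are 4 or 6. If (5,2) = 4: that forces (1,2) = 3, (2,2) = 1, (4,2) = 2, (5,1) = 9, after which (1,1) would have to be in {9} for the 12 across but in {1,2,3,4,5,6,7,8} for the 30 down — contradiction. So (5,2) = 6.
(5,1) = 13 − 6 = 7 completes the 13 across.
Nothing is forced directly, so branch on (2,1), whose candidates are 1 or 3. If (2,1) = 3: that forces (2,2) = 1, (4,1) = 5, after which (4,2) would have to be in {1} for the 6 across but in {2,3,4} for the 16 down — contradiction. So (2,1) = 1.
(2,2) = 4 − 1 = 3 completes the 4 across.
(4,1) = 5: the only remaining digit allowed by both the 6 across and the 30 down.
(4,2) = 6 − 5 = 1 completes the 6 across.
Given what's placed, (1,2) must be 4 to fit the 12 across and 16 down.
(3,2) = 16 − 14 = 2 completes the 16 down.
(1,1) = 12 − 4 = 8 completes the 12 across.

8 4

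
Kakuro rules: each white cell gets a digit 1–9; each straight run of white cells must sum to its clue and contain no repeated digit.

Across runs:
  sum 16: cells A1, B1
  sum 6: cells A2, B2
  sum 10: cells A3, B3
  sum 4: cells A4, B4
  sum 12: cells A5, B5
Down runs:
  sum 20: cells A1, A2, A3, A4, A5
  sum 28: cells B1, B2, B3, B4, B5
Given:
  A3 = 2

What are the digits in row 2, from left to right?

16 in 2 cells must be {7,9}; 4 in 2 cells must be {1,3}.
B3 = 10 − 2 = 8 completes the 10 across.
No cell is forced outright now. A1 can only be 7 or 9 (the digits allowed by both its 16 across and its 20 down). If A1 = 7: that forces B1 = 9, A4 = 1, B4 = 3, A5 = 4, after which B5 would have to be in {8} for the 12 across but in {1,2,6,7} for the 28 down — contradiction. So A1 = 9.
B1 = 16 − 9 = 7 completes the 16 across.
No cell is forced outright now. B4 can only be 1 or 3 (the digits allowed by both its 4 across and its 28 down). If B4 = 1: then B2 would have to be in {1,2,4,5} for the 6 across but in {3,9} for the 28 down — contradiction. So B4 = 3.
A4 = 4 − 3 = 1 completes the 4 across.
A2 = 5: the only remaining digit allowed by both the 6 across and the 20 down.
B2 = 6 − 5 = 1 completes the 6 across.

5 1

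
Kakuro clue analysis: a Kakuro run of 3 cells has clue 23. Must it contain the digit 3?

No

The only way to make 23 from 3 distinct digits is {6,8,9}, which does not contain 3.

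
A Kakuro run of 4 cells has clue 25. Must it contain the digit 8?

No

Counterexample: {3,6,7,9} sums to 25 without using 8.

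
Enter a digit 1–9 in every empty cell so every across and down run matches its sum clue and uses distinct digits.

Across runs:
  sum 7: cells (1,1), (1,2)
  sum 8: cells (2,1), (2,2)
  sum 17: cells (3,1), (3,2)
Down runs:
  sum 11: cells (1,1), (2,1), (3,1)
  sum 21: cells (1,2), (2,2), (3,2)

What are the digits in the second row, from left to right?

17 in 2 cells must be {8,9}.
The 17 across and the 11 down share only 8, so (3,1) = 8.
(3,2) = 17 − 8 = 9 completes the 17 across.
Nothing is forced directly, so branch on (1,1), whose candidates are 1 or 2. If (1,1) = 1: then (1,2) would have to be in {6} for the 7 across but in {4,5,7,8} for the 21 down — contradiction. So (1,1) = 2.
(1,2) = 7 − 2 = 5 completes the 7 across.
(2,1) = 11 − 10 = 1 completes the 11 down.
(2,2) = 8 − 1 = 7 completes the 8 across.

1 7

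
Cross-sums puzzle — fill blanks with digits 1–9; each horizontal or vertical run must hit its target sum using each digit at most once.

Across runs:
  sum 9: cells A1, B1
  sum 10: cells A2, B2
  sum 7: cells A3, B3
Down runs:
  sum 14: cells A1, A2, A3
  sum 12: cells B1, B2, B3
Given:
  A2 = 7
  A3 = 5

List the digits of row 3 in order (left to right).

A1 = 14 − 12 = 2 completes the 14 down.
B1 = 9 − 2 = 7 completes the 9 across.
B2 = 10 − 7 = 3 completes the 10 across.
B3 = 7 − 5 = 2 completes the 7 across.

5, 2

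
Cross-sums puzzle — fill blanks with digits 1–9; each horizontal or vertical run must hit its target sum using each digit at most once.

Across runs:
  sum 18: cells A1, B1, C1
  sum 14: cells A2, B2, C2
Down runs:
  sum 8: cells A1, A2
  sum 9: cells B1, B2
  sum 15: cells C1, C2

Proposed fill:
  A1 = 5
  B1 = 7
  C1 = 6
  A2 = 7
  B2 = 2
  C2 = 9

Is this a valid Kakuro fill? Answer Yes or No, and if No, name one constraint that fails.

No — the down run A1–A2 sums to 12, not 8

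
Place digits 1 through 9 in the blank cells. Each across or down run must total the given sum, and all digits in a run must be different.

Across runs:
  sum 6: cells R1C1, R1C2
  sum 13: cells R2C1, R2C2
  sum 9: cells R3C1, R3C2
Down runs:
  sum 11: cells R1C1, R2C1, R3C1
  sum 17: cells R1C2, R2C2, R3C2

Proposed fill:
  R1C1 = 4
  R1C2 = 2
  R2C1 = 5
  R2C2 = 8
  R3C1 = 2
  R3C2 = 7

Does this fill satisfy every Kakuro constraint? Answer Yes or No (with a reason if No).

Yes

Across: 4+2=6; 5+8=13; 2+7=9. Down: 4+5+2=11; 2+8+7=17. No digit repeats within any run.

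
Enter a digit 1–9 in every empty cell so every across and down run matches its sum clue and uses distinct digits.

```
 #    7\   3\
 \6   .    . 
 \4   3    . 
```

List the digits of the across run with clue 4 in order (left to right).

4 in 2 cells must be {1,3}; 3 in 2 cells must be {1,2}.
R1C1 = 7 − 3 = 4 completes the 7 down.
R1C2 = 6 − 4 = 2 completes the 6 across.
R2C2 = 4 − 3 = 1 completes the 4 across.

3 1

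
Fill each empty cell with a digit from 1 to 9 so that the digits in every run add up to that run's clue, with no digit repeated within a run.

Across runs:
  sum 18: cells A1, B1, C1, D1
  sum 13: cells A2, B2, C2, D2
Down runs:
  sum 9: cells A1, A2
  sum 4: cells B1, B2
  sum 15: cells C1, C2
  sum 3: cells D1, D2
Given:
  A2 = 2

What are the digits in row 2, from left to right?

4 in 2 cells must be {1,3}; 3 in 2 cells must be {1,2}.
A1 = 9 − 2 = 7 completes the 9 down.
Given what's placed, D2 must be 1 to fit the 13 across and 3 down.
D1 = 3 − 1 = 2 completes the 3 down.
Given what's placed, B2 must be 3 to fit the 13 across and 4 down.
C2 = 13 − 6 = 7 completes the 13 across.
B1 = 4 − 3 = 1 completes the 4 down.
C1 = 18 − 10 = 8 completes the 18 across.

2 3 7 1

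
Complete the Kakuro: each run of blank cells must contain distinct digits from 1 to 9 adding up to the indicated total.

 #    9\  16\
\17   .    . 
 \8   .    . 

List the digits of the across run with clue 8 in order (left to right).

1 7

17 in 2 cells must be {8,9}; 16 in 2 cells must be {7,9}.
The 17 across and the 9 down share only 8, so R1C1 = 8.
R1C2 = 17 − 8 = 9 completes the 17 across.
R2C1 = 9 − 8 = 1 completes the 9 down.
R2C2 = 8 − 1 = 7 completes the 8 across.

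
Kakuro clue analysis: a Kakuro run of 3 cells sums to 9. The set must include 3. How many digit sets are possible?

3 distinct digits from 1–9 sum between 6 and 24.
Keeping only sets containing 3.
Enumerating: {1,3,5}, {2,3,4}.

2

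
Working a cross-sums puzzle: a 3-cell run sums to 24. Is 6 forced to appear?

The only way to make 24 from 3 distinct digits is {7,8,9}, which does not contain 6.

No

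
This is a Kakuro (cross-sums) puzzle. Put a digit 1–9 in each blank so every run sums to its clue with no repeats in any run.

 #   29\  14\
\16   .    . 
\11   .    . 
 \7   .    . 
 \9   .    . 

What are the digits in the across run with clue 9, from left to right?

16 in 2 cells must be {7,9}; 29 in 4 cells must be {5,7,8,9}.
Only 7 fits R1C2 under both its across sum 16 and down sum 14.
The 7 across and the 29 down share only 5, so R3C1 = 5.
R3C2 = 7 − 5 = 2 completes the 7 across.
R1C1 = 16 − 7 = 9 completes the 16 across.
R2C2 = 4: the only remaining digit allowed by both the 11 across and the 14 down.
R4C2 = 14 − 13 = 1 completes the 14 down.
R2C1 = 11 − 4 = 7 completes the 11 across.
R4C1 = 9 − 1 = 8 completes the 9 across.

8 1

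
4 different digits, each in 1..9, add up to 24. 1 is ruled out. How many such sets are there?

4 distinct digits from 1–9 sum between 10 and 30.
Dropping sets that contain 1.

7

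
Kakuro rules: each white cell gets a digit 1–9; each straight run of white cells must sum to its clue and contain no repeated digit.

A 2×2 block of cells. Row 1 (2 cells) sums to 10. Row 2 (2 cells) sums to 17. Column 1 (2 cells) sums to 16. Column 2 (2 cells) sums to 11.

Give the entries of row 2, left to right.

9, 8

17 in 2 cells must be {8,9}; 16 in 2 cells must be {7,9}.
The 17 across and the 16 down share only 9, so (2,1) = 9.
(2,2) = 17 − 9 = 8 completes the 17 across.
(1,1) = 16 − 9 = 7 completes the 16 down.
(1,2) = 10 − 7 = 3 completes the 10 across.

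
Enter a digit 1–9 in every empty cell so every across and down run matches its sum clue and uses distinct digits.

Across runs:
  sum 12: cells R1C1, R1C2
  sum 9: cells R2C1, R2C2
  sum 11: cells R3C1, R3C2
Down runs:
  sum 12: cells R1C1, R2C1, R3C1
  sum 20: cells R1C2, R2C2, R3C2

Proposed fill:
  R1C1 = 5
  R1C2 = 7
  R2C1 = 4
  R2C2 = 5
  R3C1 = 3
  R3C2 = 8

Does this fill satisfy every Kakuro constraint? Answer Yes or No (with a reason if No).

Yes

Across: 5+7=12; 4+5=9; 3+8=11. Down: 5+4+3=12; 7+5+8=20. No digit repeats within any run.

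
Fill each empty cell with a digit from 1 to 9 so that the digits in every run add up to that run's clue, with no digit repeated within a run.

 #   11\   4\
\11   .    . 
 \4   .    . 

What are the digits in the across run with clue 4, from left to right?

4 in 2 cells must be {1,3}.
The 11 across and the 4 down share only 3, so R1C2 = 3.
The 4 across and the 11 down share only 3, so R2C1 = 3.
R2C2 = 4 − 3 = 1 completes the 4 across.
R1C1 = 11 − 3 = 8 completes the 11 across.

3 1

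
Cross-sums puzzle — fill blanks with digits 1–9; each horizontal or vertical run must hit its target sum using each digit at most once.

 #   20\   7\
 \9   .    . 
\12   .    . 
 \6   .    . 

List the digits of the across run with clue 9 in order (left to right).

7 2

7 in 3 cells must be {1,2,4}.
The 12 across and the 7 down share only 4, so R2C2 = 4.
R2C1 = 12 − 4 = 8 completes the 12 across.
Given what's placed, R3C1 must be 5 to fit the 6 across and 20 down.
R3C2 = 6 − 5 = 1 completes the 6 across.
R1C1 = 20 − 13 = 7 completes the 20 down.
R1C2 = 9 − 7 = 2 completes the 9 across.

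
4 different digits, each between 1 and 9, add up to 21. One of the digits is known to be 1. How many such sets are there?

4 distinct digits from 1–9 sum between 10 and 30.
Keeping only sets containing 1.
Enumerating: {1,3,8,9}, {1,4,7,9}, {1,5,6,9}, {1,5,7,8}.

4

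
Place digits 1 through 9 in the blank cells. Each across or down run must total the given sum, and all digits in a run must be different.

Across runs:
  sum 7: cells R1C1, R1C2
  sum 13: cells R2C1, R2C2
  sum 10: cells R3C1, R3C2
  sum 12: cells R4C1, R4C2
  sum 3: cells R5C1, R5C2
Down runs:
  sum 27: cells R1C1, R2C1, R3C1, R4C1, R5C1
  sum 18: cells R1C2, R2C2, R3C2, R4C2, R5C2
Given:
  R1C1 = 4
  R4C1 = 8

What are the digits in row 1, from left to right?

4 3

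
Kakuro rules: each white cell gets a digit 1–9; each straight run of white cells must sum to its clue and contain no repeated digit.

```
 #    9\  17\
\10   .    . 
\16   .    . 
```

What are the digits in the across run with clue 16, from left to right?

16 in 2 cells must be {7,9}; 17 in 2 cells must be {8,9}.
The 16 across and the 9 down share only 7, so R2C1 = 7.
R2C2 = 16 − 7 = 9 completes the 16 across.
R1C1 = 9 − 7 = 2 completes the 9 down.
R1C2 = 10 − 2 = 8 completes the 10 across.

7 9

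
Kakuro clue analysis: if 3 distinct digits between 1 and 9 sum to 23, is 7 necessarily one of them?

No

The only way to make 23 from 3 distinct digits is {6,8,9}, which does not contain 7.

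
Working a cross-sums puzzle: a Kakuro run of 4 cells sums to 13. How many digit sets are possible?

3

4 distinct digits from 1–9 sum between 10 and 30.
Enumerating: {1,2,3,7}, {1,2,4,6}, {1,3,4,5}.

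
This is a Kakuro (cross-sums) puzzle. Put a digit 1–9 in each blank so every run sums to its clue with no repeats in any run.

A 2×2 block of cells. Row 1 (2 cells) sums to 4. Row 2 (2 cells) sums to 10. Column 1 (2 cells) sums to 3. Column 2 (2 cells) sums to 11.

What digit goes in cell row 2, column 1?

2

4 in 2 cells must be {1,3}; 3 in 2 cells must be {1,2}.
The 4 across and the 3 down share only 1, so (1,1) = 1.
(1,2) = 4 − 1 = 3 completes the 4 across.
(2,1) = 3 − 1 = 2 completes the 3 down.
(2,2) = 10 − 2 = 8 completes the 10 across.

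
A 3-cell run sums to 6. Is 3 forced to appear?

Yes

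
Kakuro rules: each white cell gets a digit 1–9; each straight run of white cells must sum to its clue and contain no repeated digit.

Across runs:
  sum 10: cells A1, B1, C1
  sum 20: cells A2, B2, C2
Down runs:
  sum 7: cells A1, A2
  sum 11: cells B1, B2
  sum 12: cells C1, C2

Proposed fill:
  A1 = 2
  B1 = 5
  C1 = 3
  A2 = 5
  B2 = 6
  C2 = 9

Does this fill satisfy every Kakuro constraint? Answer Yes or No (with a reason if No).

Across: 2+5+3=10; 5+6+9=20. Down: 2+5=7; 5+6=11; 3+9=12. No digit repeats within any run.

Yes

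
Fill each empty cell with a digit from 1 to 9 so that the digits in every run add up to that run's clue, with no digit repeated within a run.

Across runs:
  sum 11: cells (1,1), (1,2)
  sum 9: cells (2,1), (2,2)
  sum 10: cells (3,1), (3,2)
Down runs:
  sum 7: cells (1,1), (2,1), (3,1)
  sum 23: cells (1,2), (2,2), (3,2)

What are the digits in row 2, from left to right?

1 8

7 in 3 cells must be {1,2,4}; 23 in 3 cells must be {6,8,9}.
Nothing is forced directly, so branch on (1,1), whose candidates are 2 or 4. If (1,1) = 4: then (1,2) would have to be in {7} for the 11 across but in {6,8,9} for the 23 down — contradiction. So (1,1) = 2.
(1,2) = 11 − 2 = 9 completes the 11 across.
Nothing is forced directly, so branch on (2,1), whose candidates are 1 or 4. If (2,1) = 4: then (2,2) would have to be in {5} for the 9 across but in {6,8} for the 23 down — contradiction. So (2,1) = 1.
(2,2) = 9 − 1 = 8 completes the 9 across.
(3,1) = 7 − 3 = 4 completes the 7 down.
(3,2) = 10 − 4 = 6 completes the 10 across.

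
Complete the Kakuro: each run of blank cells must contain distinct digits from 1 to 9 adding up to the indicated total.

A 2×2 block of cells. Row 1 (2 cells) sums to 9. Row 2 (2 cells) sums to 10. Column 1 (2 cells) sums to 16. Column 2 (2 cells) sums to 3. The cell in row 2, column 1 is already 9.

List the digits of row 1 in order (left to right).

7 2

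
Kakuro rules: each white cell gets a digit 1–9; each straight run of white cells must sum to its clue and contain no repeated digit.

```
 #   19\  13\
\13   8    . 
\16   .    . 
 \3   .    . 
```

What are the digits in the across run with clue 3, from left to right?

16 in 2 cells must be {7,9}; 3 in 2 cells must be {1,2}.
R1C2 = 13 − 8 = 5 completes the 13 across.
R2C2 = 7: the only remaining digit allowed by both the 16 across and the 13 down.
Given what's placed, R3C1 must be 2 to fit the 3 across and 19 down.
R3C2 = 3 − 2 = 1 completes the 3 across.
R2C1 = 16 − 7 = 9 completes the 16 across.

2, 1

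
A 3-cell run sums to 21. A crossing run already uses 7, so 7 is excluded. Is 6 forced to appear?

No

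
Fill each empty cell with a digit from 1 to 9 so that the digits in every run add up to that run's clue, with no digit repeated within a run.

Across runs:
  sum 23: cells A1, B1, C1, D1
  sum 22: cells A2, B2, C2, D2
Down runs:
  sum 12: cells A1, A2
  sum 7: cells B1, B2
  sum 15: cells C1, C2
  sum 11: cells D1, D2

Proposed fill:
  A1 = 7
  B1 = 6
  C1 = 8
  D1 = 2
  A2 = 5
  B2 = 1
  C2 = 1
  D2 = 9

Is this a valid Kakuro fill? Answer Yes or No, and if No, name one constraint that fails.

No — the down run C1–C2 sums to 9, not 15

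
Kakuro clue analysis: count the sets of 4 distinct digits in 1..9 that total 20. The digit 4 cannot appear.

4 distinct digits from 1–9 sum between 10 and 30.
Dropping sets that contain 4.
Enumerating: {1,2,8,9}, {1,3,7,9}, {1,5,6,8}, {2,3,6,9}, {2,3,7,8}, {2,5,6,7}.

6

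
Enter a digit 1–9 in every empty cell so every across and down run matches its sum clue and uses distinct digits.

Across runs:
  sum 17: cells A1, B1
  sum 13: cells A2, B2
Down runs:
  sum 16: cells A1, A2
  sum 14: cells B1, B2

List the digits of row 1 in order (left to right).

9, 8

17 in 2 cells must be {8,9}; 16 in 2 cells must be {7,9}.
The 17 across and the 16 down share only 9, so A1 = 9.
B1 = 17 − 9 = 8 completes the 17 across.
A2 = 16 − 9 = 7 completes the 16 down.
B2 = 13 − 7 = 6 completes the 13 across.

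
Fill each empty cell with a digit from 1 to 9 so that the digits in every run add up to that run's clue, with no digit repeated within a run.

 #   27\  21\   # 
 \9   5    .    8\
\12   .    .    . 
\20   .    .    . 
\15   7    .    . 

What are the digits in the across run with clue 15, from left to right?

R1C2 = 9 − 5 = 4 completes the 9 across.
Nothing is forced directly, so branch on R4C3, whose candidates are 2 or 3 or 5. If R4C3 = 3: that forces R3C3 = 4, R4C2 = 5, R2C3 = 1, R3C1 = 9, after which R3C2 would have to be in {7} for the 20 across but in {3,9} for the 21 down — contradiction. If R4C3 = 5: then R3C3 would have to be in {3,4,5,6,7,8,9} for the 20 across but in {1,2} for the 8 down — contradiction. So R4C3 = 2.
R3C3 = 5: the only remaining digit allowed by both the 20 across and the 8 down.
R4C2 = 15 − 9 = 6 completes the 15 across.

7, 6, 2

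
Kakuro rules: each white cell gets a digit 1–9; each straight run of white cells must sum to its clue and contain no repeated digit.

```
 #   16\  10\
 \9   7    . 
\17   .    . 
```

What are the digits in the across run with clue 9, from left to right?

7 2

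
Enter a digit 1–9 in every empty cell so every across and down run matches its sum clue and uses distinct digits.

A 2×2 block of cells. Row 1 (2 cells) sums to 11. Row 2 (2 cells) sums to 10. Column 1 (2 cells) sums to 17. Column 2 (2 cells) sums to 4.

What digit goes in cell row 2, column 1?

9

17 in 2 cells must be {8,9}; 4 in 2 cells must be {1,3}.
The 11 across and the 4 down share only 3, so (1,2) = 3.
(2,2) = 4 − 3 = 1 completes the 4 down.
(1,1) = 11 − 3 = 8 completes the 11 across.
(2,1) = 10 − 1 = 9 completes the 10 across.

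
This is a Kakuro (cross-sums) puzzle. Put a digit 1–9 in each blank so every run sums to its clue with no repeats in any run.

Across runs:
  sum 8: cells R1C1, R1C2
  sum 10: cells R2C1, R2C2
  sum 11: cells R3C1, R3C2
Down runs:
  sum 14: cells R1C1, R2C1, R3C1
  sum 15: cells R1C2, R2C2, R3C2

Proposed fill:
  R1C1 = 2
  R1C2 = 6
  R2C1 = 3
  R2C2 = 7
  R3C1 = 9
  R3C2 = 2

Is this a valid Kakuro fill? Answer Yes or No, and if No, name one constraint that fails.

Yes

Across: 2+6=8; 3+7=10; 9+2=11. Down: 2+3+9=14; 6+7+2=15. No digit repeats within any run.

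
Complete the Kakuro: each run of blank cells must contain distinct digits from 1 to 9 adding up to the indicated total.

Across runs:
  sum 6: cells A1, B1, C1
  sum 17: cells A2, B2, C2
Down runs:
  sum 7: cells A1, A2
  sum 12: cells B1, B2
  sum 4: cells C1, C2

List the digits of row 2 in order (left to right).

6 in 3 cells must be {1,2,3}; 4 in 2 cells must be {1,3}.
The 6 across and the 12 down share only 3, so B1 = 3.
Given what's placed, C1 must be 1 to fit the 6 across and 4 down.
B2 = 12 − 3 = 9 completes the 12 down.
C2 = 4 − 1 = 3 completes the 4 down.
A1 = 6 − 4 = 2 completes the 6 across.
A2 = 17 − 12 = 5 completes the 17 across.

5 9 3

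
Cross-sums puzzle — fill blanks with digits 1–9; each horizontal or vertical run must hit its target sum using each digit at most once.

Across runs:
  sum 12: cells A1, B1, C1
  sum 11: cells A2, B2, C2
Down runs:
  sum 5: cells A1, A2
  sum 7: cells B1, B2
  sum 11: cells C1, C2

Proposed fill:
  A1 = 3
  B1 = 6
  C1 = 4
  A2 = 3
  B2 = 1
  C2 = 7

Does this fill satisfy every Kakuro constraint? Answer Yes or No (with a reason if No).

No — the down run A1–A2 sums to 6, not 5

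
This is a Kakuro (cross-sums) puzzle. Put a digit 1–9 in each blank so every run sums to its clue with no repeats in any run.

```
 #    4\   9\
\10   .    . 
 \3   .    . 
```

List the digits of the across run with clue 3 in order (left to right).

1, 2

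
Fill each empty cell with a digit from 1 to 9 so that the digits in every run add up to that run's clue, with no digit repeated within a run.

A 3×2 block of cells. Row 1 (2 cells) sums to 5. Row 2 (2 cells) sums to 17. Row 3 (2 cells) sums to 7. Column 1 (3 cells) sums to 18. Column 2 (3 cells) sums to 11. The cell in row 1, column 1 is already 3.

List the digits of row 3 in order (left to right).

17 in 2 cells must be {8,9}.
(1,2) = 5 − 3 = 2 completes the 5 across.
(2,2) = 8: the only remaining digit allowed by both the 17 across and the 11 down.
(3,1) = 6: the only remaining digit allowed by both the 7 across and the 18 down.
(3,2) = 7 − 6 = 1 completes the 7 across.
(2,1) = 17 − 8 = 9 completes the 17 across.

6 1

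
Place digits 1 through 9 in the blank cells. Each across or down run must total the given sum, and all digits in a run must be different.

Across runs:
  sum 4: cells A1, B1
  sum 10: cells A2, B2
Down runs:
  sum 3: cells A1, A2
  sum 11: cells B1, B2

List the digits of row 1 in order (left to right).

4 in 2 cells must be {1,3}; 3 in 2 cells must be {1,2}.
The 4 across and the 3 down share only 1, so A1 = 1.
B1 = 4 − 1 = 3 completes the 4 across.
A2 = 3 − 1 = 2 completes the 3 down.
B2 = 10 − 2 = 8 completes the 10 across.

1 3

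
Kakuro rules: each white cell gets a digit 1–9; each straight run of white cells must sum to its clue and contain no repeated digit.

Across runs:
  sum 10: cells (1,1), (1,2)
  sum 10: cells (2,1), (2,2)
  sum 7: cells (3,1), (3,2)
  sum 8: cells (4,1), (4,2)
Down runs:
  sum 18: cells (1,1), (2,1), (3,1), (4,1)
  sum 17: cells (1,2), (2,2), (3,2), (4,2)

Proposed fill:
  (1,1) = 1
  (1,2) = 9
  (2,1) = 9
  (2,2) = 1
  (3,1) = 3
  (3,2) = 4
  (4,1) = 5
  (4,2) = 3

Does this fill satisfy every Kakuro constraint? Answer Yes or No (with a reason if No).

Across: 1+9=10; 9+1=10; 3+4=7; 5+3=8. Down: 1+9+3+5=18; 9+1+4+3=17. No digit repeats within any run.

Yes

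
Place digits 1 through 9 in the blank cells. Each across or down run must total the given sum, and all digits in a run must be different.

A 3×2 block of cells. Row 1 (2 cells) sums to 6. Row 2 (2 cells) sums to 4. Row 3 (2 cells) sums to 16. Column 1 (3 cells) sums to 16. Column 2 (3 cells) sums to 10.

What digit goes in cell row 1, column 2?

2

4 in 2 cells must be {1,3}; 16 in 2 cells must be {7,9}.
The 16 across and the 10 down share only 7, so (3,2) = 7.
Given what's placed, (2,2) must be 1 to fit the 4 across and 10 down.
(3,1) = 16 − 7 = 9 completes the 16 across.
(1,2) = 10 − 8 = 2 completes the 10 down.
(2,1) = 4 − 1 = 3 completes the 4 across.
(1,1) = 6 − 2 = 4 completes the 6 across.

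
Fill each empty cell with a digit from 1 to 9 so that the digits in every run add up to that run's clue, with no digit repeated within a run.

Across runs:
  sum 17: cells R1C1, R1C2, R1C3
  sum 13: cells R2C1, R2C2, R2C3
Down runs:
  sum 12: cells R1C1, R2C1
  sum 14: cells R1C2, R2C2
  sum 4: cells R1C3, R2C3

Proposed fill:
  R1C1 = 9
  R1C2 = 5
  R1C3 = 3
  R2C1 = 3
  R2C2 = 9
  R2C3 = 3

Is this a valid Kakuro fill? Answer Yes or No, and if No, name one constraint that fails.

No — the down run R1C3–R2C3 sums to 6, not 4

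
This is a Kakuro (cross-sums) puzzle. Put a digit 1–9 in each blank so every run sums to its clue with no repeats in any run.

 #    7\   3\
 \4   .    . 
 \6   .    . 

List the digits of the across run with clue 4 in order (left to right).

3 1

4 in 2 cells must be {1,3}; 3 in 2 cells must be {1,2}.
The 4 across and the 3 down share only 1, so R1C2 = 1.
R2C2 = 3 − 1 = 2 completes the 3 down.
R1C1 = 4 − 1 = 3 completes the 4 across.
R2C1 = 6 − 2 = 4 completes the 6 across.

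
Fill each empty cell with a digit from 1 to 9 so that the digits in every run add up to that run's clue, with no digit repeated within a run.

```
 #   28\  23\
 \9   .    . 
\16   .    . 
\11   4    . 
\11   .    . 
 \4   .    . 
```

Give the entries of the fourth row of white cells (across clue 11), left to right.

9, 2

16 in 2 cells must be {7,9}; 4 in 2 cells must be {1,3}.
R3C2 = 11 − 4 = 7 completes the 11 across.
Given what's placed, R2C2 must be 9 to fit the 16 across and 23 down.
R5C2 = 1: the only remaining digit allowed by both the 4 across and the 23 down.
R2C1 = 16 − 9 = 7 completes the 16 across.
R5C1 = 4 − 1 = 3 completes the 4 across.
No cell is forced outright now. R1C2 can only be 2 or 4 (the digits allowed by both its 9 across and its 23 down). If R1C2 = 2: then R1C1 would have to be in {7} for the 9 across but in {5,6,8,9} for the 28 down — contradiction. So R1C2 = 4.
R1C1 = 9 − 4 = 5 completes the 9 across.
R4C1 = 28 − 19 = 9 completes the 28 down.
R4C2 = 11 − 9 = 2 completes the 11 across.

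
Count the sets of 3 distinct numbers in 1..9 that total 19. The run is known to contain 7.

2

3 distinct digits from 1–9 sum between 6 and 24.
Keeping only sets containing 7.
Enumerating: {3,7,9}, {4,7,8}.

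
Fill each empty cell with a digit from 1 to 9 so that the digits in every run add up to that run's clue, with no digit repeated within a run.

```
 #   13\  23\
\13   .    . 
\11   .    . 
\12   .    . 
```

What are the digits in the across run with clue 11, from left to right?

23 in 3 cells must be {6,8,9}.
Nothing is forced directly, so branch on R1C2, whose candidates are 6 or 8 or 9. If R1C2 = 8: that forces R1C1 = 5, R3C1 = 7, after which R3C2 would have to be in {5} for the 12 across but in {6,9} for the 23 down — contradiction. If R1C2 = 9: that forces R1C1 = 4, R3C2 = 8, R2C2 = 6, after which R3C1 would have to be in {4} for the 12 across but in {1,2,3,6,7,8} for the 13 down — contradiction. So R1C2 = 6.
R1C1 = 13 − 6 = 7 completes the 13 across.
Nothing is forced directly, so branch on R2C2, whose candidates are 8 or 9. If R2C2 = 8: then R2C1 would have to be in {3} for the 11 across but in {1,2,4,5} for the 13 down — contradiction. So R2C2 = 9.
R2C1 = 11 − 9 = 2 completes the 11 across.
R3C1 = 13 − 9 = 4 completes the 13 down.
R3C2 = 12 − 4 = 8 completes the 12 across.

2 9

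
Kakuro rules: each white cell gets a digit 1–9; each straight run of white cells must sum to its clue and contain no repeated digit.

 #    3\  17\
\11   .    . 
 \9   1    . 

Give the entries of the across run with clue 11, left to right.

3 in 2 cells must be {1,2}; 17 in 2 cells must be {8,9}.
R1C1 = 3 − 1 = 2 completes the 3 down.
R1C2 = 11 − 2 = 9 completes the 11 across.
R2C2 = 9 − 1 = 8 completes the 9 across.

2 9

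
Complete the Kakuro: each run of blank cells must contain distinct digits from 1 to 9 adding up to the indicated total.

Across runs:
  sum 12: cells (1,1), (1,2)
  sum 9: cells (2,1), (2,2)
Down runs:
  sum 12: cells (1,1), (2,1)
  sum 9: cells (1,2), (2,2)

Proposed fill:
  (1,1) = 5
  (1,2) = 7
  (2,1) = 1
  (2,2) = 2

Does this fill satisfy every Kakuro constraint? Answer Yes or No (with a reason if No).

No — the down run (1,1)–(2,1) sums to 6, not 12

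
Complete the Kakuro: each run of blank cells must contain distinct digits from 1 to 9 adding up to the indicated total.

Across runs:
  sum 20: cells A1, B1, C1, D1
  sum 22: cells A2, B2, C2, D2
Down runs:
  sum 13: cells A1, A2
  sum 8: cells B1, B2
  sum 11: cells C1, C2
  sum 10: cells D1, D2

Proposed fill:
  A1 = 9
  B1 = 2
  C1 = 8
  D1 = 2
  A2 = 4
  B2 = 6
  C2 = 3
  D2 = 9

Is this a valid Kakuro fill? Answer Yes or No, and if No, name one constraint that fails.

No — the down run D1–D2 sums to 11, not 10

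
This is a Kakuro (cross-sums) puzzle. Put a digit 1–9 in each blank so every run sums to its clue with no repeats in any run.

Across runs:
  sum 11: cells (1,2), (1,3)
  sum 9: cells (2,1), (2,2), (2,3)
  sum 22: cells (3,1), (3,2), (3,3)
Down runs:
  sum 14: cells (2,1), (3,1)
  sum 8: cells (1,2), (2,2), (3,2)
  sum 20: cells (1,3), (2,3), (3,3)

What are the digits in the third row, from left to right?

9 5 8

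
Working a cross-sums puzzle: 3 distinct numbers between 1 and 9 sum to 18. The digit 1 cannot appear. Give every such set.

{2,7,9}; {3,6,9}; {3,7,8}; {4,5,9}; {4,6,8}; {5,6,7}

3 distinct digits from 1–9 sum between 6 and 24.
Dropping sets that contain 1.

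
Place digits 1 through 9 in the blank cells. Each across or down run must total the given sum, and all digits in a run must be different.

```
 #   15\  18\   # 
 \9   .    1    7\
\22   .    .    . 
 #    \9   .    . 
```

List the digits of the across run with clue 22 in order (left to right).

R1C1 = 9 − 1 = 8 completes the 9 across.
R2C1 = 15 − 8 = 7 completes the 15 down.
R2C2 = 9: the only remaining digit allowed by both the 22 across and the 18 down.
R2C3 = 22 − 16 = 6 completes the 22 across.
R3C2 = 18 − 10 = 8 completes the 18 down.
R3C3 = 9 − 8 = 1 completes the 9 across.

7 9 6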